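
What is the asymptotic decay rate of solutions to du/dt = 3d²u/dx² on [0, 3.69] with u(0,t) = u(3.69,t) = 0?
Eigenvalues: λₙ = 3n²π²/3.69².
First three modes:
  n=1: λ₁ = 3π²/3.69² ≈ 2.175
  n=2: λ₂ = 12π²/3.69² ≈ 8.698 (4× faster decay)
  n=3: λ₃ = 27π²/3.69² ≈ 19.571 (9× faster decay)
As t → ∞, higher modes decay exponentially faster. The n=1 mode dominates: u ~ c₁ sin(πx/3.69) e^{-λ₁t}.
Decay rate: λ₁ = 3π²/3.69² ≈ 2.175.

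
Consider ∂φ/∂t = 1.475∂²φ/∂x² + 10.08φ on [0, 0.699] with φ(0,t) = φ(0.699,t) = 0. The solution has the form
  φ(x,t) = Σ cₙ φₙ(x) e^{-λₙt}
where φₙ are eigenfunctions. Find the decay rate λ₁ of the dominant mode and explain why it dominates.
Eigenvalues: λₙ = 1.475n²π²/0.699² - 10.08.
First three modes:
  n=1: λ₁ = 1.475π²/0.699² - 10.08 ≈ 19.715
  n=2: λ₂ = 5.9π²/0.699² - 10.08 ≈ 109.098
  n=3: λ₃ = 13.275π²/0.699² - 10.08 ≈ 258.071
Since 1.475π²/0.699² ≈ 29.795 > 10.08, all λₙ > 0.
The n=1 mode decays slowest → dominates as t → ∞.
Asymptotic: φ ~ c₁ sin(πx/0.699) e^{-λ₁t} with decay rate λ₁ ≈ 19.715.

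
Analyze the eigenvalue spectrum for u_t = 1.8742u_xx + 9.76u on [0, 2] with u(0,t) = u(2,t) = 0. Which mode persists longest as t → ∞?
Eigenvalues: λₙ = 1.8742n²π²/2² - 9.76.
First three modes:
  n=1: λ₁ = 1.8742π²/2² - 9.76 ≈ -5.136
  n=2: λ₂ = 7.4968π²/2² - 9.76 ≈ 8.738
  n=3: λ₃ = 16.8678π²/2² - 9.76 ≈ 31.86
Since 1.8742π²/2² ≈ 4.624 < 9.76, λ₁ < 0.
The n=1 mode grows fastest (−λₙ is largest for n=1) → dominates.
Asymptotic: u ~ c₁ sin(πx/2) e^{5.136t} (exponential growth at rate −λ₁ ≈ 5.136).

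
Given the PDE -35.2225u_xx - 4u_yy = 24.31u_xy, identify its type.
Rewriting in standard form: -35.2225u_xx - 24.31u_xy - 4u_yy = 0. The second-order coefficients are A = -35.2225, B = -24.31, C = -4. Since B² - 4AC = 27.4161 > 0, this is a hyperbolic PDE.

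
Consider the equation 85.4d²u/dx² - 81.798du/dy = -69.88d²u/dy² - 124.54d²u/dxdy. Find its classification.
Rewriting in standard form: 85.4d²u/dx² + 124.54d²u/dxdy + 69.88d²u/dy² - 81.798du/dy = 0. Elliptic. (A = 85.4, B = 124.54, C = 69.88 gives B² - 4AC = -8360.7964.)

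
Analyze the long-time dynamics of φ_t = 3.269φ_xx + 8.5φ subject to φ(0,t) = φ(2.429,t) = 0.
Long-time behavior: φ grows unboundedly. Reaction dominates diffusion (r=8.5 > κπ²/L²≈5.47); solution grows exponentially.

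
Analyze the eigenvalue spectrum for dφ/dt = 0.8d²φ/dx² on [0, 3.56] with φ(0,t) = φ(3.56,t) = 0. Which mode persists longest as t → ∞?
Eigenvalues: λₙ = 0.8n²π²/3.56².
First three modes:
  n=1: λ₁ = 0.8π²/3.56² ≈ 0.623
  n=2: λ₂ = 3.2π²/3.56² ≈ 2.492 (4× faster decay)
  n=3: λ₃ = 7.2π²/3.56² ≈ 5.607 (9× faster decay)
As t → ∞, higher modes decay exponentially faster. The n=1 mode dominates: φ ~ c₁ sin(πx/3.56) e^{-λ₁t}.
Decay rate: λ₁ = 0.8π²/3.56² ≈ 0.623.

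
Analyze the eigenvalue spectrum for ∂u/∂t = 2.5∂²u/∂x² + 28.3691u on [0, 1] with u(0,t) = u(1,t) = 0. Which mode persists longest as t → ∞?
Eigenvalues: λₙ = 2.5n²π²/1² - 28.3691.
First three modes:
  n=1: λ₁ = 2.5π² - 28.3691 ≈ -3.695
  n=2: λ₂ = 10π² - 28.3691 ≈ 70.327
  n=3: λ₃ = 22.5π² - 28.3691 ≈ 193.697
Since 2.5π² ≈ 24.674 < 28.3691, λ₁ < 0.
The n=1 mode grows fastest (−λₙ is largest for n=1) → dominates.
Asymptotic: u ~ c₁ sin(πx/1) e^{3.695t} (exponential growth at rate −λ₁ ≈ 3.695).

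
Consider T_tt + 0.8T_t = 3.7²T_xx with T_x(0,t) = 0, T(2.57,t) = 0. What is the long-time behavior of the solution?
As t → ∞, T → 0. Damping (γ=0.8) dissipates energy; oscillations decay exponentially.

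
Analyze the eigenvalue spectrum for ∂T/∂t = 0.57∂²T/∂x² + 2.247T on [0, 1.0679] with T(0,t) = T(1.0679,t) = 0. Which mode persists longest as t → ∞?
Eigenvalues: λₙ = 0.57n²π²/1.0679² - 2.247.
First three modes:
  n=1: λ₁ = 0.57π²/1.0679² - 2.247 ≈ 2.686
  n=2: λ₂ = 2.28π²/1.0679² - 2.247 ≈ 17.485
  n=3: λ₃ = 5.13π²/1.0679² - 2.247 ≈ 42.15
Since 0.57π²/1.0679² ≈ 4.933 > 2.247, all λₙ > 0.
The n=1 mode decays slowest → dominates as t → ∞.
Asymptotic: T ~ c₁ sin(πx/1.0679) e^{-λ₁t} with decay rate λ₁ ≈ 2.686.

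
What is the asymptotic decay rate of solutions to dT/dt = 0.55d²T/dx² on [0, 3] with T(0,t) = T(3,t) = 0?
Eigenvalues: λₙ = 0.55n²π²/3².
First three modes:
  n=1: λ₁ = 0.55π²/3² ≈ 0.603
  n=2: λ₂ = 2.2π²/3² ≈ 2.413 (4× faster decay)
  n=3: λ₃ = 4.95π²/3² ≈ 5.428 (9× faster decay)
As t → ∞, higher modes decay exponentially faster. The n=1 mode dominates: T ~ c₁ sin(πx/3) e^{-λ₁t}.
Decay rate: λ₁ = 0.55π²/3² ≈ 0.603.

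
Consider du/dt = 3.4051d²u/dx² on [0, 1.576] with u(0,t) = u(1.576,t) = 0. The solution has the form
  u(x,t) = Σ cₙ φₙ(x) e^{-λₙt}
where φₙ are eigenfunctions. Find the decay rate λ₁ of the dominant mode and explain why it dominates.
Eigenvalues: λₙ = 3.4051n²π²/1.576².
First three modes:
  n=1: λ₁ = 3.4051π²/1.576² ≈ 13.531
  n=2: λ₂ = 13.6204π²/1.576² ≈ 54.122 (4× faster decay)
  n=3: λ₃ = 30.6459π²/1.576² ≈ 121.775 (9× faster decay)
As t → ∞, higher modes decay exponentially faster. The n=1 mode dominates: u ~ c₁ sin(πx/1.576) e^{-λ₁t}.
Decay rate: λ₁ = 3.4051π²/1.576² ≈ 13.531.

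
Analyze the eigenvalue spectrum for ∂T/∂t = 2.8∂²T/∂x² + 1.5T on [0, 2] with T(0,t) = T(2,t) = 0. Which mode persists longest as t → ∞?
Eigenvalues: λₙ = 2.8n²π²/2² - 1.5.
First three modes:
  n=1: λ₁ = 2.8π²/2² - 1.5 ≈ 5.409
  n=2: λ₂ = 11.2π²/2² - 1.5 ≈ 26.135
  n=3: λ₃ = 25.2π²/2² - 1.5 ≈ 60.679
Since 2.8π²/2² ≈ 6.909 > 1.5, all λₙ > 0.
The n=1 mode decays slowest → dominates as t → ∞.
Asymptotic: T ~ c₁ sin(πx/2) e^{-λ₁t} with decay rate λ₁ ≈ 5.409.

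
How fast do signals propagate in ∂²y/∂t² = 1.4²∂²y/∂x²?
Speed = 1.4. Information travels along characteristics x = x₀ ± 1.4t.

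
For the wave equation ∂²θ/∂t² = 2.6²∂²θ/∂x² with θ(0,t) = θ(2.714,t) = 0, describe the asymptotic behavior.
θ oscillates (no decay). Energy is conserved; the solution oscillates indefinitely as standing waves.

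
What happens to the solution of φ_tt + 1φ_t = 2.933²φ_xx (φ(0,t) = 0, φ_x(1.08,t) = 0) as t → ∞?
φ → 0. Damping (γ=1) dissipates energy; oscillations decay exponentially.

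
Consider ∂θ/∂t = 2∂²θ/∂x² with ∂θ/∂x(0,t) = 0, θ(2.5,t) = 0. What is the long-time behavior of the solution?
As t → ∞, θ → 0. Heat escapes through the Dirichlet boundary.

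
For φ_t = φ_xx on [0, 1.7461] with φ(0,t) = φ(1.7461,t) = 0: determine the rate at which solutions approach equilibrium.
Eigenvalues: λₙ = n²π²/1.7461².
First three modes:
  n=1: λ₁ = π²/1.7461² ≈ 3.237
  n=2: λ₂ = 4π²/1.7461² ≈ 12.949 (4× faster decay)
  n=3: λ₃ = 9π²/1.7461² ≈ 29.134 (9× faster decay)
As t → ∞, higher modes decay exponentially faster. The n=1 mode dominates: φ ~ c₁ sin(πx/1.7461) e^{-λ₁t}.
Decay rate: λ₁ = π²/1.7461² ≈ 3.237.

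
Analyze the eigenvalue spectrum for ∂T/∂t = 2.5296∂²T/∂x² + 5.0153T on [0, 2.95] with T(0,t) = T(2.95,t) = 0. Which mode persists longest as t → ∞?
Eigenvalues: λₙ = 2.5296n²π²/2.95² - 5.0153.
First three modes:
  n=1: λ₁ = 2.5296π²/2.95² - 5.0153 ≈ -2.146
  n=2: λ₂ = 10.1184π²/2.95² - 5.0153 ≈ 6.46
  n=3: λ₃ = 22.7664π²/2.95² - 5.0153 ≈ 20.804
Since 2.5296π²/2.95² ≈ 2.869 < 5.0153, λ₁ < 0.
The n=1 mode grows fastest (−λₙ is largest for n=1) → dominates.
Asymptotic: T ~ c₁ sin(πx/2.95) e^{2.146t} (exponential growth at rate −λ₁ ≈ 2.146).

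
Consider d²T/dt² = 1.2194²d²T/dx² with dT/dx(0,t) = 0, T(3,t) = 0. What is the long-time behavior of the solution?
As t → ∞, T oscillates (no decay). Energy is conserved; the solution oscillates indefinitely as standing waves.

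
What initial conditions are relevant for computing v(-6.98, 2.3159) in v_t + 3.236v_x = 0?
A single point: x = -14.4742524. The characteristic through (-6.98, 2.3159) is x - 3.236t = const, so x = -6.98 - 3.236·2.3159 = -14.4742524.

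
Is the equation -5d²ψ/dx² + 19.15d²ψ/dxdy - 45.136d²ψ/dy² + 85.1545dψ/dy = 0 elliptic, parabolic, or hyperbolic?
Computing B² - 4AC with A = -5, B = 19.15, C = -45.136: discriminant = -535.9975 (negative). Answer: elliptic.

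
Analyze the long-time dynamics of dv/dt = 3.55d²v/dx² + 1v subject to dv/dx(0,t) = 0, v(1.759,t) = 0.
Long-time behavior: v → 0. Diffusion dominates reaction (r=1 < κπ²/(4L²)≈2.83); solution decays.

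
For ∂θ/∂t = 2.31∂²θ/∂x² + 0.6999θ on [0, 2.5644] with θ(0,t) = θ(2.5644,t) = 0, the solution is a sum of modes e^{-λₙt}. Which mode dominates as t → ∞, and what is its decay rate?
Eigenvalues: λₙ = 2.31n²π²/2.5644² - 0.6999.
First three modes:
  n=1: λ₁ = 2.31π²/2.5644² - 0.6999 ≈ 2.767
  n=2: λ₂ = 9.24π²/2.5644² - 0.6999 ≈ 13.168
  n=3: λ₃ = 20.79π²/2.5644² - 0.6999 ≈ 30.502
Since 2.31π²/2.5644² ≈ 3.467 > 0.6999, all λₙ > 0.
The n=1 mode decays slowest → dominates as t → ∞.
Asymptotic: θ ~ c₁ sin(πx/2.5644) e^{-λ₁t} with decay rate λ₁ ≈ 2.767.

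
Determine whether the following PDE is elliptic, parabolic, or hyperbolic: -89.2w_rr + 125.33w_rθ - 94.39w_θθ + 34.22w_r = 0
Coefficients: A = -89.2, B = 125.33, C = -94.39. B² - 4AC = -17970.7431, which is negative, so the equation is elliptic.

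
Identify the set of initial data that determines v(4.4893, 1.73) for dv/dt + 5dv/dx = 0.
A single point: x = -4.1607. The characteristic through (4.4893, 1.73) is x - 5t = const, so x = 4.4893 - 5·1.73 = -4.1607.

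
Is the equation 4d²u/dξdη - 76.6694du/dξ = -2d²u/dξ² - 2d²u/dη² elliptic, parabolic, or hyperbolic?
Rewriting in standard form: 2d²u/dξ² + 4d²u/dξdη + 2d²u/dη² - 76.6694du/dξ = 0. Computing B² - 4AC with A = 2, B = 4, C = 2: discriminant = 0 (zero). Answer: parabolic.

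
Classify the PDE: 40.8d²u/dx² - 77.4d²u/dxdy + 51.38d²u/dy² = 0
A = 40.8, B = -77.4, C = 51.38. Discriminant B² - 4AC = -2394.456. Since -2394.456 < 0, elliptic.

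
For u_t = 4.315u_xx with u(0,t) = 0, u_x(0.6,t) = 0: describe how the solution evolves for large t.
u → 0. Heat escapes through the Dirichlet boundary.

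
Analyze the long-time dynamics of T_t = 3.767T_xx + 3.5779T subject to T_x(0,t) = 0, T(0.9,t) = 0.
Long-time behavior: T → 0. Diffusion dominates reaction (r=3.5779 < κπ²/(4L²)≈11.47); solution decays.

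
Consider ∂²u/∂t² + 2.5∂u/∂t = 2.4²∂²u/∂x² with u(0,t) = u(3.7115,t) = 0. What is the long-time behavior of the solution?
As t → ∞, u → 0. Damping (γ=2.5) dissipates energy; oscillations decay exponentially.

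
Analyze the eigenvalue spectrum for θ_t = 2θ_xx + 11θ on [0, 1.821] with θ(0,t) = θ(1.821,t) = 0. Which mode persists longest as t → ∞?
Eigenvalues: λₙ = 2n²π²/1.821² - 11.
First three modes:
  n=1: λ₁ = 2π²/1.821² - 11 ≈ -5.047
  n=2: λ₂ = 8π²/1.821² - 11 ≈ 12.811
  n=3: λ₃ = 18π²/1.821² - 11 ≈ 42.574
Since 2π²/1.821² ≈ 5.953 < 11, λ₁ < 0.
The n=1 mode grows fastest (−λₙ is largest for n=1) → dominates.
Asymptotic: θ ~ c₁ sin(πx/1.821) e^{5.047t} (exponential growth at rate −λ₁ ≈ 5.047).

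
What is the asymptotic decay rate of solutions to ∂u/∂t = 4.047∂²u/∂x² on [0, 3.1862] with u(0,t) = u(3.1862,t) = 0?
Eigenvalues: λₙ = 4.047n²π²/3.1862².
First three modes:
  n=1: λ₁ = 4.047π²/3.1862² ≈ 3.934
  n=2: λ₂ = 16.188π²/3.1862² ≈ 15.738 (4× faster decay)
  n=3: λ₃ = 36.423π²/3.1862² ≈ 35.41 (9× faster decay)
As t → ∞, higher modes decay exponentially faster. The n=1 mode dominates: u ~ c₁ sin(πx/3.1862) e^{-λ₁t}.
Decay rate: λ₁ = 4.047π²/3.1862² ≈ 3.934.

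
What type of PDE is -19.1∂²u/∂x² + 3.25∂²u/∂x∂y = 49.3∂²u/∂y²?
Rewriting in standard form: -19.1∂²u/∂x² + 3.25∂²u/∂x∂y - 49.3∂²u/∂y² = 0. With A = -19.1, B = 3.25, C = -49.3, the discriminant is -3755.9575. This is an elliptic PDE.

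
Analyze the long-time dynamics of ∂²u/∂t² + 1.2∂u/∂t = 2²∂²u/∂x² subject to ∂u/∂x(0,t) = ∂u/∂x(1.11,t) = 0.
Long-time behavior: u → constant (steady state). Damping (γ=1.2) dissipates the nonconstant modes; with Neumann BCs the spatial average obeys M''+γM'=0 and tends to a finite limit.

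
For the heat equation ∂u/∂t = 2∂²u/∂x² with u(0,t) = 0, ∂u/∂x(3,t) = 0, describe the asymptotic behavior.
u → 0. Heat escapes through the Dirichlet boundary.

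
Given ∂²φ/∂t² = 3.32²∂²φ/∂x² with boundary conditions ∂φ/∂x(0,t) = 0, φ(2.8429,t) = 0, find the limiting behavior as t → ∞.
φ oscillates (no decay). Energy is conserved; the solution oscillates indefinitely as standing waves.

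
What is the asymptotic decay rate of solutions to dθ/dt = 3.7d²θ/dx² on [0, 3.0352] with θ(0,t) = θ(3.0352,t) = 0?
Eigenvalues: λₙ = 3.7n²π²/3.0352².
First three modes:
  n=1: λ₁ = 3.7π²/3.0352² ≈ 3.964
  n=2: λ₂ = 14.8π²/3.0352² ≈ 15.856 (4× faster decay)
  n=3: λ₃ = 33.3π²/3.0352² ≈ 35.675 (9× faster decay)
As t → ∞, higher modes decay exponentially faster. The n=1 mode dominates: θ ~ c₁ sin(πx/3.0352) e^{-λ₁t}.
Decay rate: λ₁ = 3.7π²/3.0352² ≈ 3.964.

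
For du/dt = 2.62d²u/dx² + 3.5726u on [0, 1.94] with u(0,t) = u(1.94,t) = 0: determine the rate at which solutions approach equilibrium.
Eigenvalues: λₙ = 2.62n²π²/1.94² - 3.5726.
First three modes:
  n=1: λ₁ = 2.62π²/1.94² - 3.5726 ≈ 3.298
  n=2: λ₂ = 10.48π²/1.94² - 3.5726 ≈ 23.91
  n=3: λ₃ = 23.58π²/1.94² - 3.5726 ≈ 58.263
Since 2.62π²/1.94² ≈ 6.871 > 3.5726, all λₙ > 0.
The n=1 mode decays slowest → dominates as t → ∞.
Asymptotic: u ~ c₁ sin(πx/1.94) e^{-λ₁t} with decay rate λ₁ ≈ 3.298.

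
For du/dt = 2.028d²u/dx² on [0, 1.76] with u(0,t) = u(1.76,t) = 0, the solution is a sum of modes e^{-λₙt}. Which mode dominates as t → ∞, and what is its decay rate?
Eigenvalues: λₙ = 2.028n²π²/1.76².
First three modes:
  n=1: λ₁ = 2.028π²/1.76² ≈ 6.462
  n=2: λ₂ = 8.112π²/1.76² ≈ 25.847 (4× faster decay)
  n=3: λ₃ = 18.252π²/1.76² ≈ 58.155 (9× faster decay)
As t → ∞, higher modes decay exponentially faster. The n=1 mode dominates: u ~ c₁ sin(πx/1.76) e^{-λ₁t}.
Decay rate: λ₁ = 2.028π²/1.76² ≈ 6.462.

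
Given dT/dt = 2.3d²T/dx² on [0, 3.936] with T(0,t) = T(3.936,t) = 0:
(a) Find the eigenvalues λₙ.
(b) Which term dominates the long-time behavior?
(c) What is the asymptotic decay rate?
Eigenvalues: λₙ = 2.3n²π²/3.936².
First three modes:
  n=1: λ₁ = 2.3π²/3.936² ≈ 1.465
  n=2: λ₂ = 9.2π²/3.936² ≈ 5.861 (4× faster decay)
  n=3: λ₃ = 20.7π²/3.936² ≈ 13.187 (9× faster decay)
As t → ∞, higher modes decay exponentially faster. The n=1 mode dominates: T ~ c₁ sin(πx/3.936) e^{-λ₁t}.
Decay rate: λ₁ = 2.3π²/3.936² ≈ 1.465.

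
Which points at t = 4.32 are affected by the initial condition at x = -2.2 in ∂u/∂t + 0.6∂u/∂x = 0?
At x = 0.392. The characteristic carries data from (-2.2, 0) to (0.392, 4.32).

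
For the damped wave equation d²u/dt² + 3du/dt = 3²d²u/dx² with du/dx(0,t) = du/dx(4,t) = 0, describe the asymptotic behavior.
u → constant (steady state). Damping (γ=3) dissipates the nonconstant modes; with Neumann BCs the spatial average obeys M''+γM'=0 and tends to a finite limit.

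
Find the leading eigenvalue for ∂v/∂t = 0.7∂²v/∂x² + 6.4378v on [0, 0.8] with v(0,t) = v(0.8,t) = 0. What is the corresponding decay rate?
Eigenvalues: λₙ = 0.7n²π²/0.8² - 6.4378.
First three modes:
  n=1: λ₁ = 0.7π²/0.8² - 6.4378 ≈ 4.357
  n=2: λ₂ = 2.8π²/0.8² - 6.4378 ≈ 36.742
  n=3: λ₃ = 6.3π²/0.8² - 6.4378 ≈ 90.716
Since 0.7π²/0.8² ≈ 10.795 > 6.4378, all λₙ > 0.
The n=1 mode decays slowest → dominates as t → ∞.
Asymptotic: v ~ c₁ sin(πx/0.8) e^{-λ₁t} with decay rate λ₁ ≈ 4.357.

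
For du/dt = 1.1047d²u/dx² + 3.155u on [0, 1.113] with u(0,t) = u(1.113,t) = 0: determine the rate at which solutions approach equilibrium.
Eigenvalues: λₙ = 1.1047n²π²/1.113² - 3.155.
First three modes:
  n=1: λ₁ = 1.1047π²/1.113² - 3.155 ≈ 5.646
  n=2: λ₂ = 4.4188π²/1.113² - 3.155 ≈ 32.051
  n=3: λ₃ = 9.9423π²/1.113² - 3.155 ≈ 76.058
Since 1.1047π²/1.113² ≈ 8.801 > 3.155, all λₙ > 0.
The n=1 mode decays slowest → dominates as t → ∞.
Asymptotic: u ~ c₁ sin(πx/1.113) e^{-λ₁t} with decay rate λ₁ ≈ 5.646.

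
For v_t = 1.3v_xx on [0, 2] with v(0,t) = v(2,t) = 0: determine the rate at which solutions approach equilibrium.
Eigenvalues: λₙ = 1.3n²π²/2².
First three modes:
  n=1: λ₁ = 1.3π²/2² ≈ 3.208
  n=2: λ₂ = 5.2π²/2² ≈ 12.83 (4× faster decay)
  n=3: λ₃ = 11.7π²/2² ≈ 28.869 (9× faster decay)
As t → ∞, higher modes decay exponentially faster. The n=1 mode dominates: v ~ c₁ sin(πx/2) e^{-λ₁t}.
Decay rate: λ₁ = 1.3π²/2² ≈ 3.208.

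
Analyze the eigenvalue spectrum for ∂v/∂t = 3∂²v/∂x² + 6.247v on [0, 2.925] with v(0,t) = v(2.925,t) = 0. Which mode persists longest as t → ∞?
Eigenvalues: λₙ = 3n²π²/2.925² - 6.247.
First three modes:
  n=1: λ₁ = 3π²/2.925² - 6.247 ≈ -2.786
  n=2: λ₂ = 12π²/2.925² - 6.247 ≈ 7.596
  n=3: λ₃ = 27π²/2.925² - 6.247 ≈ 24.9
Since 3π²/2.925² ≈ 3.461 < 6.247, λ₁ < 0.
The n=1 mode grows fastest (−λₙ is largest for n=1) → dominates.
Asymptotic: v ~ c₁ sin(πx/2.925) e^{2.786t} (exponential growth at rate −λ₁ ≈ 2.786).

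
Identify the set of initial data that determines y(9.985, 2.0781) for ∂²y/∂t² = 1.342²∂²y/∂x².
Domain of dependence: [7.1961898, 12.7738102]. Signals travel at speed 1.342, so data within |x - 9.985| ≤ 1.342·2.0781 = 2.7888102 can reach the point.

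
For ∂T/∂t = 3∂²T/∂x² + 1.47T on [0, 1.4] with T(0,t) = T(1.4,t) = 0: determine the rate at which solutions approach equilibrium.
Eigenvalues: λₙ = 3n²π²/1.4² - 1.47.
First three modes:
  n=1: λ₁ = 3π²/1.4² - 1.47 ≈ 13.637
  n=2: λ₂ = 12π²/1.4² - 1.47 ≈ 58.956
  n=3: λ₃ = 27π²/1.4² - 1.47 ≈ 134.489
Since 3π²/1.4² ≈ 15.107 > 1.47, all λₙ > 0.
The n=1 mode decays slowest → dominates as t → ∞.
Asymptotic: T ~ c₁ sin(πx/1.4) e^{-λ₁t} with decay rate λ₁ ≈ 13.637.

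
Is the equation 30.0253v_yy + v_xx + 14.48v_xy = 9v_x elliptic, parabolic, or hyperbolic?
Rewriting in standard form: v_xx + 14.48v_xy + 30.0253v_yy - 9v_x = 0. Computing B² - 4AC with A = 1, B = 14.48, C = 30.0253: discriminant = 89.5692 (positive). Answer: hyperbolic.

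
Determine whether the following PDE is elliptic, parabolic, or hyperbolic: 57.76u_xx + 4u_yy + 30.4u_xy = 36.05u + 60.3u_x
Rewriting in standard form: 57.76u_xx + 30.4u_xy + 4u_yy - 60.3u_x - 36.05u = 0. Coefficients: A = 57.76, B = 30.4, C = 4. B² - 4AC = 0, which is zero, so the equation is parabolic.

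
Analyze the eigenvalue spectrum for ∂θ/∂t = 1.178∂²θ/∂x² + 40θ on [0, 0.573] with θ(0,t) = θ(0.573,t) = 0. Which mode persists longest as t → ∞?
Eigenvalues: λₙ = 1.178n²π²/0.573² - 40.
First three modes:
  n=1: λ₁ = 1.178π²/0.573² - 40 ≈ -4.589
  n=2: λ₂ = 4.712π²/0.573² - 40 ≈ 101.643
  n=3: λ₃ = 10.602π²/0.573² - 40 ≈ 278.697
Since 1.178π²/0.573² ≈ 35.411 < 40, λ₁ < 0.
The n=1 mode grows fastest (−λₙ is largest for n=1) → dominates.
Asymptotic: θ ~ c₁ sin(πx/0.573) e^{4.589t} (exponential growth at rate −λ₁ ≈ 4.589).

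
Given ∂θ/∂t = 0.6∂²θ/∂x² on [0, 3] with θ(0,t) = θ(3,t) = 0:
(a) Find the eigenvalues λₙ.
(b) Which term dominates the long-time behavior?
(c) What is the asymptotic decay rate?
Eigenvalues: λₙ = 0.6n²π²/3².
First three modes:
  n=1: λ₁ = 0.6π²/3² ≈ 0.658
  n=2: λ₂ = 2.4π²/3² ≈ 2.632 (4× faster decay)
  n=3: λ₃ = 5.4π²/3² ≈ 5.922 (9× faster decay)
As t → ∞, higher modes decay exponentially faster. The n=1 mode dominates: θ ~ c₁ sin(πx/3) e^{-λ₁t}.
Decay rate: λ₁ = 0.6π²/3² ≈ 0.658.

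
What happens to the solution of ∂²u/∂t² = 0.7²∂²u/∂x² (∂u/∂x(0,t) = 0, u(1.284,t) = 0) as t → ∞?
u oscillates (no decay). Energy is conserved; the solution oscillates indefinitely as standing waves.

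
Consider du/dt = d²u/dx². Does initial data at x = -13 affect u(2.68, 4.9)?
Yes, for any finite x. The heat equation has infinite propagation speed, so all initial data affects all points at any t > 0.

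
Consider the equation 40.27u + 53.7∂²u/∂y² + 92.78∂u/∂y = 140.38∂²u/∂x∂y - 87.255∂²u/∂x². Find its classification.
Rewriting in standard form: 87.255∂²u/∂x² - 140.38∂²u/∂x∂y + 53.7∂²u/∂y² + 92.78∂u/∂y + 40.27u = 0. Hyperbolic. (A = 87.255, B = -140.38, C = 53.7 gives B² - 4AC = 964.1704.)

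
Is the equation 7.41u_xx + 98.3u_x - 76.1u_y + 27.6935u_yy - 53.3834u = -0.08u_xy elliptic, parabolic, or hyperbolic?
Rewriting in standard form: 7.41u_xx + 0.08u_xy + 27.6935u_yy + 98.3u_x - 76.1u_y - 53.3834u = 0. Computing B² - 4AC with A = 7.41, B = 0.08, C = 27.6935: discriminant = -820.82894 (negative). Answer: elliptic.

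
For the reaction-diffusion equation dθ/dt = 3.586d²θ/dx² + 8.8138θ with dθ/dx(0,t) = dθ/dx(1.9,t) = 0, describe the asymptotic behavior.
θ grows unboundedly. With Neumann BCs the constant mode has diffusion eigenvalue 0, so any r > 0 makes it grow like e^(8.8138t); solution grows exponentially.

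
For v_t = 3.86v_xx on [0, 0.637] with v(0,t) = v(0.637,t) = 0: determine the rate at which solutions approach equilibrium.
Eigenvalues: λₙ = 3.86n²π²/0.637².
First three modes:
  n=1: λ₁ = 3.86π²/0.637² ≈ 93.888
  n=2: λ₂ = 15.44π²/0.637² ≈ 375.55 (4× faster decay)
  n=3: λ₃ = 34.74π²/0.637² ≈ 844.988 (9× faster decay)
As t → ∞, higher modes decay exponentially faster. The n=1 mode dominates: v ~ c₁ sin(πx/0.637) e^{-λ₁t}.
Decay rate: λ₁ = 3.86π²/0.637² ≈ 93.888.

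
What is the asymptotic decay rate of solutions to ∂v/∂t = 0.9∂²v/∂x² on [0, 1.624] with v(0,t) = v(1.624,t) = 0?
Eigenvalues: λₙ = 0.9n²π²/1.624².
First three modes:
  n=1: λ₁ = 0.9π²/1.624² ≈ 3.368
  n=2: λ₂ = 3.6π²/1.624² ≈ 13.472 (4× faster decay)
  n=3: λ₃ = 8.1π²/1.624² ≈ 30.312 (9× faster decay)
As t → ∞, higher modes decay exponentially faster. The n=1 mode dominates: v ~ c₁ sin(πx/1.624) e^{-λ₁t}.
Decay rate: λ₁ = 0.9π²/1.624² ≈ 3.368.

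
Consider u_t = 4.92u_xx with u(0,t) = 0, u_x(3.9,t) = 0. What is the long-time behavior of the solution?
As t → ∞, u → 0. Heat escapes through the Dirichlet boundary.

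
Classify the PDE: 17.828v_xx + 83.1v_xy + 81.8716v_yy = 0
A = 17.828, B = 83.1, C = 81.8716. Discriminant B² - 4AC = 1067.1824608. Since 1067.1824608 > 0, hyperbolic.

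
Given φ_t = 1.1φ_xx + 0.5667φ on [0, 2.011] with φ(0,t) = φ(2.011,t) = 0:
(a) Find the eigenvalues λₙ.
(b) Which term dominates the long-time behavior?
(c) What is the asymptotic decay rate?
Eigenvalues: λₙ = 1.1n²π²/2.011² - 0.5667.
First three modes:
  n=1: λ₁ = 1.1π²/2.011² - 0.5667 ≈ 2.118
  n=2: λ₂ = 4.4π²/2.011² - 0.5667 ≈ 10.171
  n=3: λ₃ = 9.9π²/2.011² - 0.5667 ≈ 23.594
Since 1.1π²/2.011² ≈ 2.685 > 0.5667, all λₙ > 0.
The n=1 mode decays slowest → dominates as t → ∞.
Asymptotic: φ ~ c₁ sin(πx/2.011) e^{-λ₁t} with decay rate λ₁ ≈ 2.118.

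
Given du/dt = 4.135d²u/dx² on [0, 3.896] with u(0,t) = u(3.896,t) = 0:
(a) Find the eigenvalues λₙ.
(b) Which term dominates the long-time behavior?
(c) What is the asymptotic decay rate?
Eigenvalues: λₙ = 4.135n²π²/3.896².
First three modes:
  n=1: λ₁ = 4.135π²/3.896² ≈ 2.689
  n=2: λ₂ = 16.54π²/3.896² ≈ 10.755 (4× faster decay)
  n=3: λ₃ = 37.215π²/3.896² ≈ 24.198 (9× faster decay)
As t → ∞, higher modes decay exponentially faster. The n=1 mode dominates: u ~ c₁ sin(πx/3.896) e^{-λ₁t}.
Decay rate: λ₁ = 4.135π²/3.896² ≈ 2.689.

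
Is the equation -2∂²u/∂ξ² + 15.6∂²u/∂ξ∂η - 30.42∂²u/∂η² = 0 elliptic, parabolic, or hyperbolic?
Computing B² - 4AC with A = -2, B = 15.6, C = -30.42: discriminant = 0 (zero). Answer: parabolic.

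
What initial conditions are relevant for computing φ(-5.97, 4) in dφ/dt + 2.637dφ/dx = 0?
A single point: x = -16.518. The characteristic through (-5.97, 4) is x - 2.637t = const, so x = -5.97 - 2.637·4 = -16.518.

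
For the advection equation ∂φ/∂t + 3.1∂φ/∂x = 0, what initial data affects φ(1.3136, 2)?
A single point: x = -4.8864. The characteristic through (1.3136, 2) is x - 3.1t = const, so x = 1.3136 - 3.1·2 = -4.8864.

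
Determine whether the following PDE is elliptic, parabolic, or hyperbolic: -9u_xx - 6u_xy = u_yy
Rewriting in standard form: -9u_xx - 6u_xy - u_yy = 0. Coefficients: A = -9, B = -6, C = -1. B² - 4AC = 0, which is zero, so the equation is parabolic.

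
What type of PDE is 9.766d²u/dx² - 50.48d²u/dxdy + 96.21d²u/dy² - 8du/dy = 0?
With A = 9.766, B = -50.48, C = 96.21, the discriminant is -1210.11704. This is an elliptic PDE.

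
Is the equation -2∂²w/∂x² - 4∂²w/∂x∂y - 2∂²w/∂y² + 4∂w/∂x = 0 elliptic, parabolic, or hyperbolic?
Computing B² - 4AC with A = -2, B = -4, C = -2: discriminant = 0 (zero). Answer: parabolic.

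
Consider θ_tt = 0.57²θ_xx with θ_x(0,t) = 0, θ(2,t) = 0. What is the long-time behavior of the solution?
As t → ∞, θ oscillates (no decay). Energy is conserved; the solution oscillates indefinitely as standing waves.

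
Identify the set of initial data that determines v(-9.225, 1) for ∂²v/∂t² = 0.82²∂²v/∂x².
Domain of dependence: [-10.045, -8.405]. Signals travel at speed 0.82, so data within |x - -9.225| ≤ 0.82·1 = 0.82 can reach the point.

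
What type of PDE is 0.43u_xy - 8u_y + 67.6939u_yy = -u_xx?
Rewriting in standard form: u_xx + 0.43u_xy + 67.6939u_yy - 8u_y = 0. With A = 1, B = 0.43, C = 67.6939, the discriminant is -270.5907. This is an elliptic PDE.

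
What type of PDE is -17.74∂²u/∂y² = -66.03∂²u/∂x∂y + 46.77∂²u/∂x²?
Rewriting in standard form: -46.77∂²u/∂x² + 66.03∂²u/∂x∂y - 17.74∂²u/∂y² = 0. With A = -46.77, B = 66.03, C = -17.74, the discriminant is 1041.1617. This is a hyperbolic PDE.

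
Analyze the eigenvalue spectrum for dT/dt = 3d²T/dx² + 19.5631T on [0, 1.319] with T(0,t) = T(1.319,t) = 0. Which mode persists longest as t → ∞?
Eigenvalues: λₙ = 3n²π²/1.319² - 19.5631.
First three modes:
  n=1: λ₁ = 3π²/1.319² - 19.5631 ≈ -2.544
  n=2: λ₂ = 12π²/1.319² - 19.5631 ≈ 48.512
  n=3: λ₃ = 27π²/1.319² - 19.5631 ≈ 133.607
Since 3π²/1.319² ≈ 17.019 < 19.5631, λ₁ < 0.
The n=1 mode grows fastest (−λₙ is largest for n=1) → dominates.
Asymptotic: T ~ c₁ sin(πx/1.319) e^{2.544t} (exponential growth at rate −λ₁ ≈ 2.544).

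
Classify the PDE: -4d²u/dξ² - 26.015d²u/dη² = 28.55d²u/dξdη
Rewriting in standard form: -4d²u/dξ² - 28.55d²u/dξdη - 26.015d²u/dη² = 0. A = -4, B = -28.55, C = -26.015. Discriminant B² - 4AC = 398.8625. Since 398.8625 > 0, hyperbolic.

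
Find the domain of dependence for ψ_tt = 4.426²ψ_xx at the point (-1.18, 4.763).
Domain of dependence: [-22.261038, 19.901038]. Signals travel at speed 4.426, so data within |x - -1.18| ≤ 4.426·4.763 = 21.081038 can reach the point.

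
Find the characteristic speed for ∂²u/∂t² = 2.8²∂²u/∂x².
Speed = 2.8. Information travels along characteristics x = x₀ ± 2.8t.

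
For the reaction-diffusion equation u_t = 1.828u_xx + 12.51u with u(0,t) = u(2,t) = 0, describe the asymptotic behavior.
u grows unboundedly. Reaction dominates diffusion (r=12.51 > κπ²/L²≈4.51); solution grows exponentially.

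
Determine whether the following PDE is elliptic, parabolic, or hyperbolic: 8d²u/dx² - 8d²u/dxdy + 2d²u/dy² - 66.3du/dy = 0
Coefficients: A = 8, B = -8, C = 2. B² - 4AC = 0, which is zero, so the equation is parabolic.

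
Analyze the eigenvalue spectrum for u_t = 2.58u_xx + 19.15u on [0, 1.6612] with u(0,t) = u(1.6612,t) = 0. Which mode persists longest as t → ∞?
Eigenvalues: λₙ = 2.58n²π²/1.6612² - 19.15.
First three modes:
  n=1: λ₁ = 2.58π²/1.6612² - 19.15 ≈ -9.923
  n=2: λ₂ = 10.32π²/1.6612² - 19.15 ≈ 17.759
  n=3: λ₃ = 23.22π²/1.6612² - 19.15 ≈ 63.896
Since 2.58π²/1.6612² ≈ 9.227 < 19.15, λ₁ < 0.
The n=1 mode grows fastest (−λₙ is largest for n=1) → dominates.
Asymptotic: u ~ c₁ sin(πx/1.6612) e^{9.923t} (exponential growth at rate −λ₁ ≈ 9.923).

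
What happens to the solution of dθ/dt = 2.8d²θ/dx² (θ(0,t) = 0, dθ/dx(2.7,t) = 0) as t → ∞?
θ → 0. Heat escapes through the Dirichlet boundary.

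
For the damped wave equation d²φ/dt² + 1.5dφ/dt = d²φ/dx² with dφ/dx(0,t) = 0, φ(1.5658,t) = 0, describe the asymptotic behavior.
φ → 0. Damping (γ=1.5) dissipates energy; oscillations decay exponentially.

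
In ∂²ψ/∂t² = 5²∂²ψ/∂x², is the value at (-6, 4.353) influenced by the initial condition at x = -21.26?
Yes. The domain of dependence is [-27.765, 15.765], and -21.26 ∈ [-27.765, 15.765].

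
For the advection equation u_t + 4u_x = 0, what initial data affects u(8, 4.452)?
A single point: x = -9.808. The characteristic through (8, 4.452) is x - 4t = const, so x = 8 - 4·4.452 = -9.808.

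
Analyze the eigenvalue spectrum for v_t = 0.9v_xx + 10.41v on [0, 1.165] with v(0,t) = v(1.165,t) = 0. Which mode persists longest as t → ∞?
Eigenvalues: λₙ = 0.9n²π²/1.165² - 10.41.
First three modes:
  n=1: λ₁ = 0.9π²/1.165² - 10.41 ≈ -3.865
  n=2: λ₂ = 3.6π²/1.165² - 10.41 ≈ 15.769
  n=3: λ₃ = 8.1π²/1.165² - 10.41 ≈ 48.492
Since 0.9π²/1.165² ≈ 6.545 < 10.41, λ₁ < 0.
The n=1 mode grows fastest (−λₙ is largest for n=1) → dominates.
Asymptotic: v ~ c₁ sin(πx/1.165) e^{3.865t} (exponential growth at rate −λ₁ ≈ 3.865).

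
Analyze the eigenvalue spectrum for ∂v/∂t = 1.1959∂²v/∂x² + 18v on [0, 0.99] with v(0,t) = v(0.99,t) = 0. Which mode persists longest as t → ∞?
Eigenvalues: λₙ = 1.1959n²π²/0.99² - 18.
First three modes:
  n=1: λ₁ = 1.1959π²/0.99² - 18 ≈ -5.957
  n=2: λ₂ = 4.7836π²/0.99² - 18 ≈ 30.171
  n=3: λ₃ = 10.7631π²/0.99² - 18 ≈ 90.384
Since 1.1959π²/0.99² ≈ 12.043 < 18, λ₁ < 0.
The n=1 mode grows fastest (−λₙ is largest for n=1) → dominates.
Asymptotic: v ~ c₁ sin(πx/0.99) e^{5.957t} (exponential growth at rate −λ₁ ≈ 5.957).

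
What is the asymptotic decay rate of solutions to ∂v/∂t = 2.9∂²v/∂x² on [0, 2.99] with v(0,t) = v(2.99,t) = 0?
Eigenvalues: λₙ = 2.9n²π²/2.99².
First three modes:
  n=1: λ₁ = 2.9π²/2.99² ≈ 3.202
  n=2: λ₂ = 11.6π²/2.99² ≈ 12.806 (4× faster decay)
  n=3: λ₃ = 26.1π²/2.99² ≈ 28.814 (9× faster decay)
As t → ∞, higher modes decay exponentially faster. The n=1 mode dominates: v ~ c₁ sin(πx/2.99) e^{-λ₁t}.
Decay rate: λ₁ = 2.9π²/2.99² ≈ 3.202.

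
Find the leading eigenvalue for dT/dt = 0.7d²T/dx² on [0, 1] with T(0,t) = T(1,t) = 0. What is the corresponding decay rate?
Eigenvalues: λₙ = 0.7n²π².
First three modes:
  n=1: λ₁ = 0.7π² ≈ 6.909
  n=2: λ₂ = 2.8π² ≈ 27.635 (4× faster decay)
  n=3: λ₃ = 6.3π² ≈ 62.179 (9× faster decay)
As t → ∞, higher modes decay exponentially faster. The n=1 mode dominates: T ~ c₁ sin(πx) e^{-λ₁t}.
Decay rate: λ₁ = 0.7π² ≈ 6.909.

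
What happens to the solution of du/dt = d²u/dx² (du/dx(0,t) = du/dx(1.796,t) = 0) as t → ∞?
u → constant (steady state). Heat is conserved (no flux at boundaries); solution approaches the spatial average.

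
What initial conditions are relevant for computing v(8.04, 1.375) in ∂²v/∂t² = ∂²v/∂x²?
Domain of dependence: [6.665, 9.415]. Signals travel at speed 1, so data within |x - 8.04| ≤ 1·1.375 = 1.375 can reach the point.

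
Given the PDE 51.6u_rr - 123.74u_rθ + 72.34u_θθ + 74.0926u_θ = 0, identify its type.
The second-order coefficients are A = 51.6, B = -123.74, C = 72.34. Since B² - 4AC = 380.6116 > 0, this is a hyperbolic PDE.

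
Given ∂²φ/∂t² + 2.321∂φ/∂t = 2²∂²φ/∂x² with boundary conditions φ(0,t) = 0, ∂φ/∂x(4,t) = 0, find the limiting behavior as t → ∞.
φ → 0. Damping (γ=2.321) dissipates energy; oscillations decay exponentially.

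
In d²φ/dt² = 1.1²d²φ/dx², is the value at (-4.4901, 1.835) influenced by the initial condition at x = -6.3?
Yes. The domain of dependence is [-6.5086, -2.4716], and -6.3 ∈ [-6.5086, -2.4716].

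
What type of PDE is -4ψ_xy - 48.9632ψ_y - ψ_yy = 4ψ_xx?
Rewriting in standard form: -4ψ_xx - 4ψ_xy - ψ_yy - 48.9632ψ_y = 0. With A = -4, B = -4, C = -1, the discriminant is 0. This is a parabolic PDE.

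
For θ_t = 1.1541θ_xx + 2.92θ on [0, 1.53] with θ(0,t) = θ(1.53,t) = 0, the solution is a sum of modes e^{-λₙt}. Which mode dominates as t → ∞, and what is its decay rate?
Eigenvalues: λₙ = 1.1541n²π²/1.53² - 2.92.
First three modes:
  n=1: λ₁ = 1.1541π²/1.53² - 2.92 ≈ 1.946
  n=2: λ₂ = 4.6164π²/1.53² - 2.92 ≈ 16.543
  n=3: λ₃ = 10.3869π²/1.53² - 2.92 ≈ 40.873
Since 1.1541π²/1.53² ≈ 4.866 > 2.92, all λₙ > 0.
The n=1 mode decays slowest → dominates as t → ∞.
Asymptotic: θ ~ c₁ sin(πx/1.53) e^{-λ₁t} with decay rate λ₁ ≈ 1.946.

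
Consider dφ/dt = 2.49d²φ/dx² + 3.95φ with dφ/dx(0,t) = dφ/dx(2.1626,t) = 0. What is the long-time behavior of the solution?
As t → ∞, φ grows unboundedly. With Neumann BCs the constant mode has diffusion eigenvalue 0, so any r > 0 makes it grow like e^(3.95t); solution grows exponentially.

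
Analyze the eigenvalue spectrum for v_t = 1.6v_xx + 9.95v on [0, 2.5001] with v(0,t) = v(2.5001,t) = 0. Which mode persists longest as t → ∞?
Eigenvalues: λₙ = 1.6n²π²/2.5001² - 9.95.
First three modes:
  n=1: λ₁ = 1.6π²/2.5001² - 9.95 ≈ -7.424
  n=2: λ₂ = 6.4π²/2.5001² - 9.95 ≈ 0.156
  n=3: λ₃ = 14.4π²/2.5001² - 9.95 ≈ 12.788
Since 1.6π²/2.5001² ≈ 2.526 < 9.95, λ₁ < 0.
The n=1 mode grows fastest (−λₙ is largest for n=1) → dominates.
Asymptotic: v ~ c₁ sin(πx/2.5001) e^{7.424t} (exponential growth at rate −λ₁ ≈ 7.424).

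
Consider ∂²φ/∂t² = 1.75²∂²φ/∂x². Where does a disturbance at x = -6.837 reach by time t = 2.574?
Domain of influence: [-11.3415, -2.3325]. Data at x = -6.837 spreads outward at speed 1.75.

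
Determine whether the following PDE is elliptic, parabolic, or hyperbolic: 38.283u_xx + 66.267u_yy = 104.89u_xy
Rewriting in standard form: 38.283u_xx - 104.89u_xy + 66.267u_yy = 0. Coefficients: A = 38.283, B = -104.89, C = 66.267. B² - 4AC = 854.313856, which is positive, so the equation is hyperbolic.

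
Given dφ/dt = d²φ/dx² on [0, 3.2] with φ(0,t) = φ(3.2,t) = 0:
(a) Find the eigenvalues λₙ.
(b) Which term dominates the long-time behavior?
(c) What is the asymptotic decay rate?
Eigenvalues: λₙ = n²π²/3.2².
First three modes:
  n=1: λ₁ = π²/3.2² ≈ 0.964
  n=2: λ₂ = 4π²/3.2² ≈ 3.855 (4× faster decay)
  n=3: λ₃ = 9π²/3.2² ≈ 8.674 (9× faster decay)
As t → ∞, higher modes decay exponentially faster. The n=1 mode dominates: φ ~ c₁ sin(πx/3.2) e^{-λ₁t}.
Decay rate: λ₁ = π²/3.2² ≈ 0.964.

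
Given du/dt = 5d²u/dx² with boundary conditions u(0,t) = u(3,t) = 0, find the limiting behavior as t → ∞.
u → 0. Heat diffuses out through both boundaries.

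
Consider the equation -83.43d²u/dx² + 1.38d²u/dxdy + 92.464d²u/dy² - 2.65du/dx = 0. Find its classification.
Hyperbolic. (A = -83.43, B = 1.38, C = 92.464 gives B² - 4AC = 30858.99048.)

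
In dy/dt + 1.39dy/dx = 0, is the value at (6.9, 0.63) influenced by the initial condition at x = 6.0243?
Yes. The characteristic through (6.9, 0.63) passes through x = 6.0243.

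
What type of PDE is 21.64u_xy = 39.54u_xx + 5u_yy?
Rewriting in standard form: -39.54u_xx + 21.64u_xy - 5u_yy = 0. With A = -39.54, B = 21.64, C = -5, the discriminant is -322.5104. This is an elliptic PDE.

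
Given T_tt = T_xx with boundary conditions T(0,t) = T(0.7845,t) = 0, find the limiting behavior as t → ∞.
T oscillates (no decay). Energy is conserved; the solution oscillates indefinitely as standing waves.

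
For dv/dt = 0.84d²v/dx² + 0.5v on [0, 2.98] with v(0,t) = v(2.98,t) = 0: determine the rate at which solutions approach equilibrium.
Eigenvalues: λₙ = 0.84n²π²/2.98² - 0.5.
First three modes:
  n=1: λ₁ = 0.84π²/2.98² - 0.5 ≈ 0.434
  n=2: λ₂ = 3.36π²/2.98² - 0.5 ≈ 3.234
  n=3: λ₃ = 7.56π²/2.98² - 0.5 ≈ 7.902
Since 0.84π²/2.98² ≈ 0.934 > 0.5, all λₙ > 0.
The n=1 mode decays slowest → dominates as t → ∞.
Asymptotic: v ~ c₁ sin(πx/2.98) e^{-λ₁t} with decay rate λ₁ ≈ 0.434.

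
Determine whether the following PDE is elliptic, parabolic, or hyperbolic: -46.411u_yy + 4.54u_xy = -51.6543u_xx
Rewriting in standard form: 51.6543u_xx + 4.54u_xy - 46.411u_yy = 0. Coefficients: A = 51.6543, B = 4.54, C = -46.411. B² - 4AC = 9609.9224692, which is positive, so the equation is hyperbolic.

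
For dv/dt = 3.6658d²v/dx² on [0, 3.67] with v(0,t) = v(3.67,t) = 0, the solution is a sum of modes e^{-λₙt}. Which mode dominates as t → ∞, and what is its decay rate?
Eigenvalues: λₙ = 3.6658n²π²/3.67².
First three modes:
  n=1: λ₁ = 3.6658π²/3.67² ≈ 2.686
  n=2: λ₂ = 14.6632π²/3.67² ≈ 10.745 (4× faster decay)
  n=3: λ₃ = 32.9922π²/3.67² ≈ 24.176 (9× faster decay)
As t → ∞, higher modes decay exponentially faster. The n=1 mode dominates: v ~ c₁ sin(πx/3.67) e^{-λ₁t}.
Decay rate: λ₁ = 3.6658π²/3.67² ≈ 2.686.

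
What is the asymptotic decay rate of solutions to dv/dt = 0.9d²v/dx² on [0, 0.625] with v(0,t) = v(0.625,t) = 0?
Eigenvalues: λₙ = 0.9n²π²/0.625².
First three modes:
  n=1: λ₁ = 0.9π²/0.625² ≈ 22.74
  n=2: λ₂ = 3.6π²/0.625² ≈ 90.958 (4× faster decay)
  n=3: λ₃ = 8.1π²/0.625² ≈ 204.656 (9× faster decay)
As t → ∞, higher modes decay exponentially faster. The n=1 mode dominates: v ~ c₁ sin(πx/0.625) e^{-λ₁t}.
Decay rate: λ₁ = 0.9π²/0.625² ≈ 22.74.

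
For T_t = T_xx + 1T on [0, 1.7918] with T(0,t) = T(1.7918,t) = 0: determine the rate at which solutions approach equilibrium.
Eigenvalues: λₙ = n²π²/1.7918² - 1.
First three modes:
  n=1: λ₁ = π²/1.7918² - 1 ≈ 2.074
  n=2: λ₂ = 4π²/1.7918² - 1 ≈ 11.296
  n=3: λ₃ = 9π²/1.7918² - 1 ≈ 26.667
Since π²/1.7918² ≈ 3.074 > 1, all λₙ > 0.
The n=1 mode decays slowest → dominates as t → ∞.
Asymptotic: T ~ c₁ sin(πx/1.7918) e^{-λ₁t} with decay rate λ₁ ≈ 2.074.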